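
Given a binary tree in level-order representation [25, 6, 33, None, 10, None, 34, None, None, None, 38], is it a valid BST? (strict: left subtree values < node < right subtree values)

Level-order array: [25, 6, 33, None, 10, None, 34, None, None, None, 38]
Validate using subtree bounds (lo, hi): at each node, require lo < value < hi,
then recurse left with hi=value and right with lo=value.
Preorder trace (stopping at first violation):
  at node 25 with bounds (-inf, +inf): OK
  at node 6 with bounds (-inf, 25): OK
  at node 10 with bounds (6, 25): OK
  at node 33 with bounds (25, +inf): OK
  at node 34 with bounds (33, +inf): OK
  at node 38 with bounds (34, +inf): OK
No violation found at any node.
Result: Valid BST


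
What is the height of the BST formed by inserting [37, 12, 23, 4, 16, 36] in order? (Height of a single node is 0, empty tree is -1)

Insertion order: [37, 12, 23, 4, 16, 36]
Tree (level-order array): [37, 12, None, 4, 23, None, None, 16, 36]
Compute height bottom-up (empty subtree = -1):
  height(4) = 1 + max(-1, -1) = 0
  height(16) = 1 + max(-1, -1) = 0
  height(36) = 1 + max(-1, -1) = 0
  height(23) = 1 + max(0, 0) = 1
  height(12) = 1 + max(0, 1) = 2
  height(37) = 1 + max(2, -1) = 3
Height = 3


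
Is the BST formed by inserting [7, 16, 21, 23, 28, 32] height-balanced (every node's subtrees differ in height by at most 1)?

Tree (level-order array): [7, None, 16, None, 21, None, 23, None, 28, None, 32]
Definition: a tree is height-balanced if, at every node, |h(left) - h(right)| <= 1 (empty subtree has height -1).
Bottom-up per-node check:
  node 32: h_left=-1, h_right=-1, diff=0 [OK], height=0
  node 28: h_left=-1, h_right=0, diff=1 [OK], height=1
  node 23: h_left=-1, h_right=1, diff=2 [FAIL (|-1-1|=2 > 1)], height=2
  node 21: h_left=-1, h_right=2, diff=3 [FAIL (|-1-2|=3 > 1)], height=3
  node 16: h_left=-1, h_right=3, diff=4 [FAIL (|-1-3|=4 > 1)], height=4
  node 7: h_left=-1, h_right=4, diff=5 [FAIL (|-1-4|=5 > 1)], height=5
Node 23 violates the condition: |-1 - 1| = 2 > 1.
Result: Not balanced


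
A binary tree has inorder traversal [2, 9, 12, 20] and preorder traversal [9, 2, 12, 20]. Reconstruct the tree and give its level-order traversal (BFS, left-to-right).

Inorder:  [2, 9, 12, 20]
Preorder: [9, 2, 12, 20]
Algorithm: preorder visits root first, so consume preorder in order;
for each root, split the current inorder slice at that value into
left-subtree inorder and right-subtree inorder, then recurse.
Recursive splits:
  root=9; inorder splits into left=[2], right=[12, 20]
  root=2; inorder splits into left=[], right=[]
  root=12; inorder splits into left=[], right=[20]
  root=20; inorder splits into left=[], right=[]
Reconstructed level-order: [9, 2, 12, 20]


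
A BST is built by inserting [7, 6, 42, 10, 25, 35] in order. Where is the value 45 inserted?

Starting tree (level order): [7, 6, 42, None, None, 10, None, None, 25, None, 35]
Insertion path: 7 -> 42
Result: insert 45 as right child of 42
Final tree (level order): [7, 6, 42, None, None, 10, 45, None, 25, None, None, None, 35]


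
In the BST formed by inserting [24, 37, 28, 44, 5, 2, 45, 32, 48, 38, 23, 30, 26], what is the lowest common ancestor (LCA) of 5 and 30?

Tree insertion order: [24, 37, 28, 44, 5, 2, 45, 32, 48, 38, 23, 30, 26]
Tree (level-order array): [24, 5, 37, 2, 23, 28, 44, None, None, None, None, 26, 32, 38, 45, None, None, 30, None, None, None, None, 48]
In a BST, the LCA of p=5, q=30 is the first node v on the
root-to-leaf path with p <= v <= q (go left if both < v, right if both > v).
Walk from root:
  at 24: 5 <= 24 <= 30, this is the LCA
LCA = 24


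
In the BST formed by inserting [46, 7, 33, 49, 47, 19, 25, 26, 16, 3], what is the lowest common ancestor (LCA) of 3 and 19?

Tree insertion order: [46, 7, 33, 49, 47, 19, 25, 26, 16, 3]
Tree (level-order array): [46, 7, 49, 3, 33, 47, None, None, None, 19, None, None, None, 16, 25, None, None, None, 26]
In a BST, the LCA of p=3, q=19 is the first node v on the
root-to-leaf path with p <= v <= q (go left if both < v, right if both > v).
Walk from root:
  at 46: both 3 and 19 < 46, go left
  at 7: 3 <= 7 <= 19, this is the LCA
LCA = 7


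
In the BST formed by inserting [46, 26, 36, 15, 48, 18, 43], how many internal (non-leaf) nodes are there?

Tree built from: [46, 26, 36, 15, 48, 18, 43]
Tree (level-order array): [46, 26, 48, 15, 36, None, None, None, 18, None, 43]
Rule: An internal node has at least one child.
Per-node child counts:
  node 46: 2 child(ren)
  node 26: 2 child(ren)
  node 15: 1 child(ren)
  node 18: 0 child(ren)
  node 36: 1 child(ren)
  node 43: 0 child(ren)
  node 48: 0 child(ren)
Matching nodes: [46, 26, 15, 36]
Count of internal (non-leaf) nodes: 4


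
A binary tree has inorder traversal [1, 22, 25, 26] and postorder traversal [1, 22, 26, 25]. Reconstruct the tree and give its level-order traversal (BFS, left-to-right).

Inorder:   [1, 22, 25, 26]
Postorder: [1, 22, 26, 25]
Algorithm: postorder visits root last, so walk postorder right-to-left;
each value is the root of the current inorder slice — split it at that
value, recurse on the right subtree first, then the left.
Recursive splits:
  root=25; inorder splits into left=[1, 22], right=[26]
  root=26; inorder splits into left=[], right=[]
  root=22; inorder splits into left=[1], right=[]
  root=1; inorder splits into left=[], right=[]
Reconstructed level-order: [25, 22, 26, 1]


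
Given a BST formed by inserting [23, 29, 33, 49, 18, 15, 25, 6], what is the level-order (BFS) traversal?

Tree insertion order: [23, 29, 33, 49, 18, 15, 25, 6]
Tree (level-order array): [23, 18, 29, 15, None, 25, 33, 6, None, None, None, None, 49]
BFS from the root, enqueuing left then right child of each popped node:
  queue [23] -> pop 23, enqueue [18, 29], visited so far: [23]
  queue [18, 29] -> pop 18, enqueue [15], visited so far: [23, 18]
  queue [29, 15] -> pop 29, enqueue [25, 33], visited so far: [23, 18, 29]
  queue [15, 25, 33] -> pop 15, enqueue [6], visited so far: [23, 18, 29, 15]
  queue [25, 33, 6] -> pop 25, enqueue [none], visited so far: [23, 18, 29, 15, 25]
  queue [33, 6] -> pop 33, enqueue [49], visited so far: [23, 18, 29, 15, 25, 33]
  queue [6, 49] -> pop 6, enqueue [none], visited so far: [23, 18, 29, 15, 25, 33, 6]
  queue [49] -> pop 49, enqueue [none], visited so far: [23, 18, 29, 15, 25, 33, 6, 49]
Result: [23, 18, 29, 15, 25, 33, 6, 49]


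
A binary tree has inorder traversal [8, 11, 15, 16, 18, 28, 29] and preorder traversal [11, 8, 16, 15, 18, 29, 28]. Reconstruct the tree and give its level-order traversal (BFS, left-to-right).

Inorder:  [8, 11, 15, 16, 18, 28, 29]
Preorder: [11, 8, 16, 15, 18, 29, 28]
Algorithm: preorder visits root first, so consume preorder in order;
for each root, split the current inorder slice at that value into
left-subtree inorder and right-subtree inorder, then recurse.
Recursive splits:
  root=11; inorder splits into left=[8], right=[15, 16, 18, 28, 29]
  root=8; inorder splits into left=[], right=[]
  root=16; inorder splits into left=[15], right=[18, 28, 29]
  root=15; inorder splits into left=[], right=[]
  root=18; inorder splits into left=[], right=[28, 29]
  root=29; inorder splits into left=[28], right=[]
  root=28; inorder splits into left=[], right=[]
Reconstructed level-order: [11, 8, 16, 15, 18, 29, 28]


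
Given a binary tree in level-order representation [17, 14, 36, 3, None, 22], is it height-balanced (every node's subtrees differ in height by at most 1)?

Tree (level-order array): [17, 14, 36, 3, None, 22]
Definition: a tree is height-balanced if, at every node, |h(left) - h(right)| <= 1 (empty subtree has height -1).
Bottom-up per-node check:
  node 3: h_left=-1, h_right=-1, diff=0 [OK], height=0
  node 14: h_left=0, h_right=-1, diff=1 [OK], height=1
  node 22: h_left=-1, h_right=-1, diff=0 [OK], height=0
  node 36: h_left=0, h_right=-1, diff=1 [OK], height=1
  node 17: h_left=1, h_right=1, diff=0 [OK], height=2
All nodes satisfy the balance condition.
Result: Balanced


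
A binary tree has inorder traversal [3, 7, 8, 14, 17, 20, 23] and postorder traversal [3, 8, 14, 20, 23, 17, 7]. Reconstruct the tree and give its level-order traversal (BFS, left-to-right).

Inorder:   [3, 7, 8, 14, 17, 20, 23]
Postorder: [3, 8, 14, 20, 23, 17, 7]
Algorithm: postorder visits root last, so walk postorder right-to-left;
each value is the root of the current inorder slice — split it at that
value, recurse on the right subtree first, then the left.
Recursive splits:
  root=7; inorder splits into left=[3], right=[8, 14, 17, 20, 23]
  root=17; inorder splits into left=[8, 14], right=[20, 23]
  root=23; inorder splits into left=[20], right=[]
  root=20; inorder splits into left=[], right=[]
  root=14; inorder splits into left=[8], right=[]
  root=8; inorder splits into left=[], right=[]
  root=3; inorder splits into left=[], right=[]
Reconstructed level-order: [7, 3, 17, 14, 23, 8, 20]


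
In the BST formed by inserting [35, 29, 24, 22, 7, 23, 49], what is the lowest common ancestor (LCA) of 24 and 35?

Tree insertion order: [35, 29, 24, 22, 7, 23, 49]
Tree (level-order array): [35, 29, 49, 24, None, None, None, 22, None, 7, 23]
In a BST, the LCA of p=24, q=35 is the first node v on the
root-to-leaf path with p <= v <= q (go left if both < v, right if both > v).
Walk from root:
  at 35: 24 <= 35 <= 35, this is the LCA
LCA = 35


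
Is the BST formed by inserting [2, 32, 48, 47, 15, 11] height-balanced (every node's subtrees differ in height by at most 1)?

Tree (level-order array): [2, None, 32, 15, 48, 11, None, 47]
Definition: a tree is height-balanced if, at every node, |h(left) - h(right)| <= 1 (empty subtree has height -1).
Bottom-up per-node check:
  node 11: h_left=-1, h_right=-1, diff=0 [OK], height=0
  node 15: h_left=0, h_right=-1, diff=1 [OK], height=1
  node 47: h_left=-1, h_right=-1, diff=0 [OK], height=0
  node 48: h_left=0, h_right=-1, diff=1 [OK], height=1
  node 32: h_left=1, h_right=1, diff=0 [OK], height=2
  node 2: h_left=-1, h_right=2, diff=3 [FAIL (|-1-2|=3 > 1)], height=3
Node 2 violates the condition: |-1 - 2| = 3 > 1.
Result: Not balanced


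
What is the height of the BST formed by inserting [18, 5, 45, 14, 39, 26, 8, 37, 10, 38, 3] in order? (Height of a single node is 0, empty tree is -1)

Insertion order: [18, 5, 45, 14, 39, 26, 8, 37, 10, 38, 3]
Tree (level-order array): [18, 5, 45, 3, 14, 39, None, None, None, 8, None, 26, None, None, 10, None, 37, None, None, None, 38]
Compute height bottom-up (empty subtree = -1):
  height(3) = 1 + max(-1, -1) = 0
  height(10) = 1 + max(-1, -1) = 0
  height(8) = 1 + max(-1, 0) = 1
  height(14) = 1 + max(1, -1) = 2
  height(5) = 1 + max(0, 2) = 3
  height(38) = 1 + max(-1, -1) = 0
  height(37) = 1 + max(-1, 0) = 1
  height(26) = 1 + max(-1, 1) = 2
  height(39) = 1 + max(2, -1) = 3
  height(45) = 1 + max(3, -1) = 4
  height(18) = 1 + max(3, 4) = 5
Height = 5


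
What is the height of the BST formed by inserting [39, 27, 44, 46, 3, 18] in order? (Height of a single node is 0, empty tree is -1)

Insertion order: [39, 27, 44, 46, 3, 18]
Tree (level-order array): [39, 27, 44, 3, None, None, 46, None, 18]
Compute height bottom-up (empty subtree = -1):
  height(18) = 1 + max(-1, -1) = 0
  height(3) = 1 + max(-1, 0) = 1
  height(27) = 1 + max(1, -1) = 2
  height(46) = 1 + max(-1, -1) = 0
  height(44) = 1 + max(-1, 0) = 1
  height(39) = 1 + max(2, 1) = 3
Height = 3


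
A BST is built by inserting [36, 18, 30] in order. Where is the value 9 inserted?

Starting tree (level order): [36, 18, None, None, 30]
Insertion path: 36 -> 18
Result: insert 9 as left child of 18
Final tree (level order): [36, 18, None, 9, 30]


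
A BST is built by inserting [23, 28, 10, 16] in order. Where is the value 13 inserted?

Starting tree (level order): [23, 10, 28, None, 16]
Insertion path: 23 -> 10 -> 16
Result: insert 13 as left child of 16
Final tree (level order): [23, 10, 28, None, 16, None, None, 13]


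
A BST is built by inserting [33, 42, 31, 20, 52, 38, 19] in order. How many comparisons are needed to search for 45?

Search path for 45: 33 -> 42 -> 52
Found: False
Comparisons: 3


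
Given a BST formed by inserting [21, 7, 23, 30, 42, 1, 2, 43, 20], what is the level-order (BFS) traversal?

Tree insertion order: [21, 7, 23, 30, 42, 1, 2, 43, 20]
Tree (level-order array): [21, 7, 23, 1, 20, None, 30, None, 2, None, None, None, 42, None, None, None, 43]
BFS from the root, enqueuing left then right child of each popped node:
  queue [21] -> pop 21, enqueue [7, 23], visited so far: [21]
  queue [7, 23] -> pop 7, enqueue [1, 20], visited so far: [21, 7]
  queue [23, 1, 20] -> pop 23, enqueue [30], visited so far: [21, 7, 23]
  queue [1, 20, 30] -> pop 1, enqueue [2], visited so far: [21, 7, 23, 1]
  queue [20, 30, 2] -> pop 20, enqueue [none], visited so far: [21, 7, 23, 1, 20]
  queue [30, 2] -> pop 30, enqueue [42], visited so far: [21, 7, 23, 1, 20, 30]
  queue [2, 42] -> pop 2, enqueue [none], visited so far: [21, 7, 23, 1, 20, 30, 2]
  queue [42] -> pop 42, enqueue [43], visited so far: [21, 7, 23, 1, 20, 30, 2, 42]
  queue [43] -> pop 43, enqueue [none], visited so far: [21, 7, 23, 1, 20, 30, 2, 42, 43]
Result: [21, 7, 23, 1, 20, 30, 2, 42, 43]


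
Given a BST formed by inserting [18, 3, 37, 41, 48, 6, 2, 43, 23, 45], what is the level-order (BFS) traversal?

Tree insertion order: [18, 3, 37, 41, 48, 6, 2, 43, 23, 45]
Tree (level-order array): [18, 3, 37, 2, 6, 23, 41, None, None, None, None, None, None, None, 48, 43, None, None, 45]
BFS from the root, enqueuing left then right child of each popped node:
  queue [18] -> pop 18, enqueue [3, 37], visited so far: [18]
  queue [3, 37] -> pop 3, enqueue [2, 6], visited so far: [18, 3]
  queue [37, 2, 6] -> pop 37, enqueue [23, 41], visited so far: [18, 3, 37]
  queue [2, 6, 23, 41] -> pop 2, enqueue [none], visited so far: [18, 3, 37, 2]
  queue [6, 23, 41] -> pop 6, enqueue [none], visited so far: [18, 3, 37, 2, 6]
  queue [23, 41] -> pop 23, enqueue [none], visited so far: [18, 3, 37, 2, 6, 23]
  queue [41] -> pop 41, enqueue [48], visited so far: [18, 3, 37, 2, 6, 23, 41]
  queue [48] -> pop 48, enqueue [43], visited so far: [18, 3, 37, 2, 6, 23, 41, 48]
  queue [43] -> pop 43, enqueue [45], visited so far: [18, 3, 37, 2, 6, 23, 41, 48, 43]
  queue [45] -> pop 45, enqueue [none], visited so far: [18, 3, 37, 2, 6, 23, 41, 48, 43, 45]
Result: [18, 3, 37, 2, 6, 23, 41, 48, 43, 45]


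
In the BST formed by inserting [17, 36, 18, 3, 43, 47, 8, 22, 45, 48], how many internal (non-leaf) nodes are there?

Tree built from: [17, 36, 18, 3, 43, 47, 8, 22, 45, 48]
Tree (level-order array): [17, 3, 36, None, 8, 18, 43, None, None, None, 22, None, 47, None, None, 45, 48]
Rule: An internal node has at least one child.
Per-node child counts:
  node 17: 2 child(ren)
  node 3: 1 child(ren)
  node 8: 0 child(ren)
  node 36: 2 child(ren)
  node 18: 1 child(ren)
  node 22: 0 child(ren)
  node 43: 1 child(ren)
  node 47: 2 child(ren)
  node 45: 0 child(ren)
  node 48: 0 child(ren)
Matching nodes: [17, 3, 36, 18, 43, 47]
Count of internal (non-leaf) nodes: 6


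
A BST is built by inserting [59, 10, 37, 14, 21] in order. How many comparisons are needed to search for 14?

Search path for 14: 59 -> 10 -> 37 -> 14
Found: True
Comparisons: 4


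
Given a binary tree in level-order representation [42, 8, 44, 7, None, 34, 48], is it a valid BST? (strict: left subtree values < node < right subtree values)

Level-order array: [42, 8, 44, 7, None, 34, 48]
Validate using subtree bounds (lo, hi): at each node, require lo < value < hi,
then recurse left with hi=value and right with lo=value.
Preorder trace (stopping at first violation):
  at node 42 with bounds (-inf, +inf): OK
  at node 8 with bounds (-inf, 42): OK
  at node 7 with bounds (-inf, 8): OK
  at node 44 with bounds (42, +inf): OK
  at node 34 with bounds (42, 44): VIOLATION
Node 34 violates its bound: not (42 < 34 < 44).
Result: Not a valid BST


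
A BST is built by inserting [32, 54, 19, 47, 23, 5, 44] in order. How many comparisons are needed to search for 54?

Search path for 54: 32 -> 54
Found: True
Comparisons: 2


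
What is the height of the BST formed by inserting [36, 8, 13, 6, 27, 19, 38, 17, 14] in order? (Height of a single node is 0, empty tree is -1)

Insertion order: [36, 8, 13, 6, 27, 19, 38, 17, 14]
Tree (level-order array): [36, 8, 38, 6, 13, None, None, None, None, None, 27, 19, None, 17, None, 14]
Compute height bottom-up (empty subtree = -1):
  height(6) = 1 + max(-1, -1) = 0
  height(14) = 1 + max(-1, -1) = 0
  height(17) = 1 + max(0, -1) = 1
  height(19) = 1 + max(1, -1) = 2
  height(27) = 1 + max(2, -1) = 3
  height(13) = 1 + max(-1, 3) = 4
  height(8) = 1 + max(0, 4) = 5
  height(38) = 1 + max(-1, -1) = 0
  height(36) = 1 + max(5, 0) = 6
Height = 6


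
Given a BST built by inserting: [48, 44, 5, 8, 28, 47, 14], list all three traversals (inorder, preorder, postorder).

Tree insertion order: [48, 44, 5, 8, 28, 47, 14]
Tree (level-order array): [48, 44, None, 5, 47, None, 8, None, None, None, 28, 14]
Inorder (L, root, R): [5, 8, 14, 28, 44, 47, 48]
Preorder (root, L, R): [48, 44, 5, 8, 28, 14, 47]
Postorder (L, R, root): [14, 28, 8, 5, 47, 44, 48]


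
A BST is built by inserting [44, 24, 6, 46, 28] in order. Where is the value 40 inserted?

Starting tree (level order): [44, 24, 46, 6, 28]
Insertion path: 44 -> 24 -> 28
Result: insert 40 as right child of 28
Final tree (level order): [44, 24, 46, 6, 28, None, None, None, None, None, 40]


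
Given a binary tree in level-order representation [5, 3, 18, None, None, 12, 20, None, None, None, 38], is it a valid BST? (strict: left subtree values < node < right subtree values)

Level-order array: [5, 3, 18, None, None, 12, 20, None, None, None, 38]
Validate using subtree bounds (lo, hi): at each node, require lo < value < hi,
then recurse left with hi=value and right with lo=value.
Preorder trace (stopping at first violation):
  at node 5 with bounds (-inf, +inf): OK
  at node 3 with bounds (-inf, 5): OK
  at node 18 with bounds (5, +inf): OK
  at node 12 with bounds (5, 18): OK
  at node 20 with bounds (18, +inf): OK
  at node 38 with bounds (20, +inf): OK
No violation found at any node.
Result: Valid BST


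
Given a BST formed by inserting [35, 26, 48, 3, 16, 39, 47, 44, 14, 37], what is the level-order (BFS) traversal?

Tree insertion order: [35, 26, 48, 3, 16, 39, 47, 44, 14, 37]
Tree (level-order array): [35, 26, 48, 3, None, 39, None, None, 16, 37, 47, 14, None, None, None, 44]
BFS from the root, enqueuing left then right child of each popped node:
  queue [35] -> pop 35, enqueue [26, 48], visited so far: [35]
  queue [26, 48] -> pop 26, enqueue [3], visited so far: [35, 26]
  queue [48, 3] -> pop 48, enqueue [39], visited so far: [35, 26, 48]
  queue [3, 39] -> pop 3, enqueue [16], visited so far: [35, 26, 48, 3]
  queue [39, 16] -> pop 39, enqueue [37, 47], visited so far: [35, 26, 48, 3, 39]
  queue [16, 37, 47] -> pop 16, enqueue [14], visited so far: [35, 26, 48, 3, 39, 16]
  queue [37, 47, 14] -> pop 37, enqueue [none], visited so far: [35, 26, 48, 3, 39, 16, 37]
  queue [47, 14] -> pop 47, enqueue [44], visited so far: [35, 26, 48, 3, 39, 16, 37, 47]
  queue [14, 44] -> pop 14, enqueue [none], visited so far: [35, 26, 48, 3, 39, 16, 37, 47, 14]
  queue [44] -> pop 44, enqueue [none], visited so far: [35, 26, 48, 3, 39, 16, 37, 47, 14, 44]
Result: [35, 26, 48, 3, 39, 16, 37, 47, 14, 44]


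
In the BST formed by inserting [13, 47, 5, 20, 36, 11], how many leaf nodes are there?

Tree built from: [13, 47, 5, 20, 36, 11]
Tree (level-order array): [13, 5, 47, None, 11, 20, None, None, None, None, 36]
Rule: A leaf has 0 children.
Per-node child counts:
  node 13: 2 child(ren)
  node 5: 1 child(ren)
  node 11: 0 child(ren)
  node 47: 1 child(ren)
  node 20: 1 child(ren)
  node 36: 0 child(ren)
Matching nodes: [11, 36]
Count of leaf nodes: 2


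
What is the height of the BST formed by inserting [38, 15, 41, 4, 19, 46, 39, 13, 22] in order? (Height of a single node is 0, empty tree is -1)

Insertion order: [38, 15, 41, 4, 19, 46, 39, 13, 22]
Tree (level-order array): [38, 15, 41, 4, 19, 39, 46, None, 13, None, 22]
Compute height bottom-up (empty subtree = -1):
  height(13) = 1 + max(-1, -1) = 0
  height(4) = 1 + max(-1, 0) = 1
  height(22) = 1 + max(-1, -1) = 0
  height(19) = 1 + max(-1, 0) = 1
  height(15) = 1 + max(1, 1) = 2
  height(39) = 1 + max(-1, -1) = 0
  height(46) = 1 + max(-1, -1) = 0
  height(41) = 1 + max(0, 0) = 1
  height(38) = 1 + max(2, 1) = 3
Height = 3


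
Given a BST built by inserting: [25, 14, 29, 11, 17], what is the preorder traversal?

Tree insertion order: [25, 14, 29, 11, 17]
Tree (level-order array): [25, 14, 29, 11, 17]
Preorder traversal: [25, 14, 11, 17, 29]


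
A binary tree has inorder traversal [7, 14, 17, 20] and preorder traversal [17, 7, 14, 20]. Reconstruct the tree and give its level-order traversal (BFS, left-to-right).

Inorder:  [7, 14, 17, 20]
Preorder: [17, 7, 14, 20]
Algorithm: preorder visits root first, so consume preorder in order;
for each root, split the current inorder slice at that value into
left-subtree inorder and right-subtree inorder, then recurse.
Recursive splits:
  root=17; inorder splits into left=[7, 14], right=[20]
  root=7; inorder splits into left=[], right=[14]
  root=14; inorder splits into left=[], right=[]
  root=20; inorder splits into left=[], right=[]
Reconstructed level-order: [17, 7, 20, 14]


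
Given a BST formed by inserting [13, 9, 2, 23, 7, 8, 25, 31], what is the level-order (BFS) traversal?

Tree insertion order: [13, 9, 2, 23, 7, 8, 25, 31]
Tree (level-order array): [13, 9, 23, 2, None, None, 25, None, 7, None, 31, None, 8]
BFS from the root, enqueuing left then right child of each popped node:
  queue [13] -> pop 13, enqueue [9, 23], visited so far: [13]
  queue [9, 23] -> pop 9, enqueue [2], visited so far: [13, 9]
  queue [23, 2] -> pop 23, enqueue [25], visited so far: [13, 9, 23]
  queue [2, 25] -> pop 2, enqueue [7], visited so far: [13, 9, 23, 2]
  queue [25, 7] -> pop 25, enqueue [31], visited so far: [13, 9, 23, 2, 25]
  queue [7, 31] -> pop 7, enqueue [8], visited so far: [13, 9, 23, 2, 25, 7]
  queue [31, 8] -> pop 31, enqueue [none], visited so far: [13, 9, 23, 2, 25, 7, 31]
  queue [8] -> pop 8, enqueue [none], visited so far: [13, 9, 23, 2, 25, 7, 31, 8]
Result: [13, 9, 23, 2, 25, 7, 31, 8]


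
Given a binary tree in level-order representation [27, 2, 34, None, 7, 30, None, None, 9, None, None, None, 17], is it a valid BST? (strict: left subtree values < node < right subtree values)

Level-order array: [27, 2, 34, None, 7, 30, None, None, 9, None, None, None, 17]
Validate using subtree bounds (lo, hi): at each node, require lo < value < hi,
then recurse left with hi=value and right with lo=value.
Preorder trace (stopping at first violation):
  at node 27 with bounds (-inf, +inf): OK
  at node 2 with bounds (-inf, 27): OK
  at node 7 with bounds (2, 27): OK
  at node 9 with bounds (7, 27): OK
  at node 17 with bounds (9, 27): OK
  at node 34 with bounds (27, +inf): OK
  at node 30 with bounds (27, 34): OK
No violation found at any node.
Result: Valid BST


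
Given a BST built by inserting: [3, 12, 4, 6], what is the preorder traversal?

Tree insertion order: [3, 12, 4, 6]
Tree (level-order array): [3, None, 12, 4, None, None, 6]
Preorder traversal: [3, 12, 4, 6]


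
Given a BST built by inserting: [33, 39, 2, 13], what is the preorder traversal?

Tree insertion order: [33, 39, 2, 13]
Tree (level-order array): [33, 2, 39, None, 13]
Preorder traversal: [33, 2, 13, 39]


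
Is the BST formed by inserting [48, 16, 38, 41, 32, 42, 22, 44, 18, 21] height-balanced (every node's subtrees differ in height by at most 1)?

Tree (level-order array): [48, 16, None, None, 38, 32, 41, 22, None, None, 42, 18, None, None, 44, None, 21]
Definition: a tree is height-balanced if, at every node, |h(left) - h(right)| <= 1 (empty subtree has height -1).
Bottom-up per-node check:
  node 21: h_left=-1, h_right=-1, diff=0 [OK], height=0
  node 18: h_left=-1, h_right=0, diff=1 [OK], height=1
  node 22: h_left=1, h_right=-1, diff=2 [FAIL (|1--1|=2 > 1)], height=2
  node 32: h_left=2, h_right=-1, diff=3 [FAIL (|2--1|=3 > 1)], height=3
  node 44: h_left=-1, h_right=-1, diff=0 [OK], height=0
  node 42: h_left=-1, h_right=0, diff=1 [OK], height=1
  node 41: h_left=-1, h_right=1, diff=2 [FAIL (|-1-1|=2 > 1)], height=2
  node 38: h_left=3, h_right=2, diff=1 [OK], height=4
  node 16: h_left=-1, h_right=4, diff=5 [FAIL (|-1-4|=5 > 1)], height=5
  node 48: h_left=5, h_right=-1, diff=6 [FAIL (|5--1|=6 > 1)], height=6
Node 22 violates the condition: |1 - -1| = 2 > 1.
Result: Not balanced


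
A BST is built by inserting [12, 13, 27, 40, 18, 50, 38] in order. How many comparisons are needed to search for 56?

Search path for 56: 12 -> 13 -> 27 -> 40 -> 50
Found: False
Comparisons: 5


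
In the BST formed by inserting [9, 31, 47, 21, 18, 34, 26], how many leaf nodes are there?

Tree built from: [9, 31, 47, 21, 18, 34, 26]
Tree (level-order array): [9, None, 31, 21, 47, 18, 26, 34]
Rule: A leaf has 0 children.
Per-node child counts:
  node 9: 1 child(ren)
  node 31: 2 child(ren)
  node 21: 2 child(ren)
  node 18: 0 child(ren)
  node 26: 0 child(ren)
  node 47: 1 child(ren)
  node 34: 0 child(ren)
Matching nodes: [18, 26, 34]
Count of leaf nodes: 3


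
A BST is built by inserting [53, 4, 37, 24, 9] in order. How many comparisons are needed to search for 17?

Search path for 17: 53 -> 4 -> 37 -> 24 -> 9
Found: False
Comparisons: 5


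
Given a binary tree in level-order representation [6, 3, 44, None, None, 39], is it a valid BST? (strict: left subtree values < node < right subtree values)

Level-order array: [6, 3, 44, None, None, 39]
Validate using subtree bounds (lo, hi): at each node, require lo < value < hi,
then recurse left with hi=value and right with lo=value.
Preorder trace (stopping at first violation):
  at node 6 with bounds (-inf, +inf): OK
  at node 3 with bounds (-inf, 6): OK
  at node 44 with bounds (6, +inf): OK
  at node 39 with bounds (6, 44): OK
No violation found at any node.
Result: Valid BST


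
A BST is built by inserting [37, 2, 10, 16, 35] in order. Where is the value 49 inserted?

Starting tree (level order): [37, 2, None, None, 10, None, 16, None, 35]
Insertion path: 37
Result: insert 49 as right child of 37
Final tree (level order): [37, 2, 49, None, 10, None, None, None, 16, None, 35]


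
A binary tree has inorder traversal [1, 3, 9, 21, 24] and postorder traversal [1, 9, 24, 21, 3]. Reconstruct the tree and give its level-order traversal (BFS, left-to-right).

Inorder:   [1, 3, 9, 21, 24]
Postorder: [1, 9, 24, 21, 3]
Algorithm: postorder visits root last, so walk postorder right-to-left;
each value is the root of the current inorder slice — split it at that
value, recurse on the right subtree first, then the left.
Recursive splits:
  root=3; inorder splits into left=[1], right=[9, 21, 24]
  root=21; inorder splits into left=[9], right=[24]
  root=24; inorder splits into left=[], right=[]
  root=9; inorder splits into left=[], right=[]
  root=1; inorder splits into left=[], right=[]
Reconstructed level-order: [3, 1, 21, 9, 24]


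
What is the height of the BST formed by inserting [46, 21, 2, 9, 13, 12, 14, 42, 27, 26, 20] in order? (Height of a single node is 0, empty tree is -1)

Insertion order: [46, 21, 2, 9, 13, 12, 14, 42, 27, 26, 20]
Tree (level-order array): [46, 21, None, 2, 42, None, 9, 27, None, None, 13, 26, None, 12, 14, None, None, None, None, None, 20]
Compute height bottom-up (empty subtree = -1):
  height(12) = 1 + max(-1, -1) = 0
  height(20) = 1 + max(-1, -1) = 0
  height(14) = 1 + max(-1, 0) = 1
  height(13) = 1 + max(0, 1) = 2
  height(9) = 1 + max(-1, 2) = 3
  height(2) = 1 + max(-1, 3) = 4
  height(26) = 1 + max(-1, -1) = 0
  height(27) = 1 + max(0, -1) = 1
  height(42) = 1 + max(1, -1) = 2
  height(21) = 1 + max(4, 2) = 5
  height(46) = 1 + max(5, -1) = 6
Height = 6


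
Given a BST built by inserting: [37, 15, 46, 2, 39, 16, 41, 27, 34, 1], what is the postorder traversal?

Tree insertion order: [37, 15, 46, 2, 39, 16, 41, 27, 34, 1]
Tree (level-order array): [37, 15, 46, 2, 16, 39, None, 1, None, None, 27, None, 41, None, None, None, 34]
Postorder traversal: [1, 2, 34, 27, 16, 15, 41, 39, 46, 37]


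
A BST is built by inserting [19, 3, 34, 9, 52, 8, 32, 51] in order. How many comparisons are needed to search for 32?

Search path for 32: 19 -> 34 -> 32
Found: True
Comparisons: 3


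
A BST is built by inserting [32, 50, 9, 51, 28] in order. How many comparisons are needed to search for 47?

Search path for 47: 32 -> 50
Found: False
Comparisons: 2


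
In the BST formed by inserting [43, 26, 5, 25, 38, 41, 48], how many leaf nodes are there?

Tree built from: [43, 26, 5, 25, 38, 41, 48]
Tree (level-order array): [43, 26, 48, 5, 38, None, None, None, 25, None, 41]
Rule: A leaf has 0 children.
Per-node child counts:
  node 43: 2 child(ren)
  node 26: 2 child(ren)
  node 5: 1 child(ren)
  node 25: 0 child(ren)
  node 38: 1 child(ren)
  node 41: 0 child(ren)
  node 48: 0 child(ren)
Matching nodes: [25, 41, 48]
Count of leaf nodes: 3


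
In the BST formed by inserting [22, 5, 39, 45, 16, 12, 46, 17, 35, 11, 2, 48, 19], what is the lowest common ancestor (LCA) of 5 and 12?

Tree insertion order: [22, 5, 39, 45, 16, 12, 46, 17, 35, 11, 2, 48, 19]
Tree (level-order array): [22, 5, 39, 2, 16, 35, 45, None, None, 12, 17, None, None, None, 46, 11, None, None, 19, None, 48]
In a BST, the LCA of p=5, q=12 is the first node v on the
root-to-leaf path with p <= v <= q (go left if both < v, right if both > v).
Walk from root:
  at 22: both 5 and 12 < 22, go left
  at 5: 5 <= 5 <= 12, this is the LCA
LCA = 5


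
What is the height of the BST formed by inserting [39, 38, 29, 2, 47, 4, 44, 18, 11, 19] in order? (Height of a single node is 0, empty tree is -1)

Insertion order: [39, 38, 29, 2, 47, 4, 44, 18, 11, 19]
Tree (level-order array): [39, 38, 47, 29, None, 44, None, 2, None, None, None, None, 4, None, 18, 11, 19]
Compute height bottom-up (empty subtree = -1):
  height(11) = 1 + max(-1, -1) = 0
  height(19) = 1 + max(-1, -1) = 0
  height(18) = 1 + max(0, 0) = 1
  height(4) = 1 + max(-1, 1) = 2
  height(2) = 1 + max(-1, 2) = 3
  height(29) = 1 + max(3, -1) = 4
  height(38) = 1 + max(4, -1) = 5
  height(44) = 1 + max(-1, -1) = 0
  height(47) = 1 + max(0, -1) = 1
  height(39) = 1 + max(5, 1) = 6
Height = 6


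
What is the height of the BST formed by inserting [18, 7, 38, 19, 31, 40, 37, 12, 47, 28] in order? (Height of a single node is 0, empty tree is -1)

Insertion order: [18, 7, 38, 19, 31, 40, 37, 12, 47, 28]
Tree (level-order array): [18, 7, 38, None, 12, 19, 40, None, None, None, 31, None, 47, 28, 37]
Compute height bottom-up (empty subtree = -1):
  height(12) = 1 + max(-1, -1) = 0
  height(7) = 1 + max(-1, 0) = 1
  height(28) = 1 + max(-1, -1) = 0
  height(37) = 1 + max(-1, -1) = 0
  height(31) = 1 + max(0, 0) = 1
  height(19) = 1 + max(-1, 1) = 2
  height(47) = 1 + max(-1, -1) = 0
  height(40) = 1 + max(-1, 0) = 1
  height(38) = 1 + max(2, 1) = 3
  height(18) = 1 + max(1, 3) = 4
Height = 4


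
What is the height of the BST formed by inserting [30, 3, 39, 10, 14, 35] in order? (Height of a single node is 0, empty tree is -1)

Insertion order: [30, 3, 39, 10, 14, 35]
Tree (level-order array): [30, 3, 39, None, 10, 35, None, None, 14]
Compute height bottom-up (empty subtree = -1):
  height(14) = 1 + max(-1, -1) = 0
  height(10) = 1 + max(-1, 0) = 1
  height(3) = 1 + max(-1, 1) = 2
  height(35) = 1 + max(-1, -1) = 0
  height(39) = 1 + max(0, -1) = 1
  height(30) = 1 + max(2, 1) = 3
Height = 3


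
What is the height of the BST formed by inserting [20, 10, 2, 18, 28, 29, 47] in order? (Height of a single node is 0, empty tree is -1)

Insertion order: [20, 10, 2, 18, 28, 29, 47]
Tree (level-order array): [20, 10, 28, 2, 18, None, 29, None, None, None, None, None, 47]
Compute height bottom-up (empty subtree = -1):
  height(2) = 1 + max(-1, -1) = 0
  height(18) = 1 + max(-1, -1) = 0
  height(10) = 1 + max(0, 0) = 1
  height(47) = 1 + max(-1, -1) = 0
  height(29) = 1 + max(-1, 0) = 1
  height(28) = 1 + max(-1, 1) = 2
  height(20) = 1 + max(1, 2) = 3
Height = 3


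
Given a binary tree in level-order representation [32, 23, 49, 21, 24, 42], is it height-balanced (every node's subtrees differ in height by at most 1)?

Tree (level-order array): [32, 23, 49, 21, 24, 42]
Definition: a tree is height-balanced if, at every node, |h(left) - h(right)| <= 1 (empty subtree has height -1).
Bottom-up per-node check:
  node 21: h_left=-1, h_right=-1, diff=0 [OK], height=0
  node 24: h_left=-1, h_right=-1, diff=0 [OK], height=0
  node 23: h_left=0, h_right=0, diff=0 [OK], height=1
  node 42: h_left=-1, h_right=-1, diff=0 [OK], height=0
  node 49: h_left=0, h_right=-1, diff=1 [OK], height=1
  node 32: h_left=1, h_right=1, diff=0 [OK], height=2
All nodes satisfy the balance condition.
Result: Balanced


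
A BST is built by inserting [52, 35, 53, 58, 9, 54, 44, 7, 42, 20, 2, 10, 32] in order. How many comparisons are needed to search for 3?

Search path for 3: 52 -> 35 -> 9 -> 7 -> 2
Found: False
Comparisons: 5


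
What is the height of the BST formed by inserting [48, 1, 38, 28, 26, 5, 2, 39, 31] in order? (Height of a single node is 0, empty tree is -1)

Insertion order: [48, 1, 38, 28, 26, 5, 2, 39, 31]
Tree (level-order array): [48, 1, None, None, 38, 28, 39, 26, 31, None, None, 5, None, None, None, 2]
Compute height bottom-up (empty subtree = -1):
  height(2) = 1 + max(-1, -1) = 0
  height(5) = 1 + max(0, -1) = 1
  height(26) = 1 + max(1, -1) = 2
  height(31) = 1 + max(-1, -1) = 0
  height(28) = 1 + max(2, 0) = 3
  height(39) = 1 + max(-1, -1) = 0
  height(38) = 1 + max(3, 0) = 4
  height(1) = 1 + max(-1, 4) = 5
  height(48) = 1 + max(5, -1) = 6
Height = 6


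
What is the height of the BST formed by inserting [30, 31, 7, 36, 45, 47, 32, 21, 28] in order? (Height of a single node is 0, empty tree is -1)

Insertion order: [30, 31, 7, 36, 45, 47, 32, 21, 28]
Tree (level-order array): [30, 7, 31, None, 21, None, 36, None, 28, 32, 45, None, None, None, None, None, 47]
Compute height bottom-up (empty subtree = -1):
  height(28) = 1 + max(-1, -1) = 0
  height(21) = 1 + max(-1, 0) = 1
  height(7) = 1 + max(-1, 1) = 2
  height(32) = 1 + max(-1, -1) = 0
  height(47) = 1 + max(-1, -1) = 0
  height(45) = 1 + max(-1, 0) = 1
  height(36) = 1 + max(0, 1) = 2
  height(31) = 1 + max(-1, 2) = 3
  height(30) = 1 + max(2, 3) = 4
Height = 4


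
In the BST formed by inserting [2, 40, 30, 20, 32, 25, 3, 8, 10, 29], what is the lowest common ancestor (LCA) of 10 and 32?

Tree insertion order: [2, 40, 30, 20, 32, 25, 3, 8, 10, 29]
Tree (level-order array): [2, None, 40, 30, None, 20, 32, 3, 25, None, None, None, 8, None, 29, None, 10]
In a BST, the LCA of p=10, q=32 is the first node v on the
root-to-leaf path with p <= v <= q (go left if both < v, right if both > v).
Walk from root:
  at 2: both 10 and 32 > 2, go right
  at 40: both 10 and 32 < 40, go left
  at 30: 10 <= 30 <= 32, this is the LCA
LCA = 30


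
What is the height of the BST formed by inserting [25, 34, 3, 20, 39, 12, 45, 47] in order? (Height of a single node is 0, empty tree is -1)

Insertion order: [25, 34, 3, 20, 39, 12, 45, 47]
Tree (level-order array): [25, 3, 34, None, 20, None, 39, 12, None, None, 45, None, None, None, 47]
Compute height bottom-up (empty subtree = -1):
  height(12) = 1 + max(-1, -1) = 0
  height(20) = 1 + max(0, -1) = 1
  height(3) = 1 + max(-1, 1) = 2
  height(47) = 1 + max(-1, -1) = 0
  height(45) = 1 + max(-1, 0) = 1
  height(39) = 1 + max(-1, 1) = 2
  height(34) = 1 + max(-1, 2) = 3
  height(25) = 1 + max(2, 3) = 4
Height = 4


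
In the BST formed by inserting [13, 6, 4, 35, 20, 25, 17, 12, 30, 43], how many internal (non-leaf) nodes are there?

Tree built from: [13, 6, 4, 35, 20, 25, 17, 12, 30, 43]
Tree (level-order array): [13, 6, 35, 4, 12, 20, 43, None, None, None, None, 17, 25, None, None, None, None, None, 30]
Rule: An internal node has at least one child.
Per-node child counts:
  node 13: 2 child(ren)
  node 6: 2 child(ren)
  node 4: 0 child(ren)
  node 12: 0 child(ren)
  node 35: 2 child(ren)
  node 20: 2 child(ren)
  node 17: 0 child(ren)
  node 25: 1 child(ren)
  node 30: 0 child(ren)
  node 43: 0 child(ren)
Matching nodes: [13, 6, 35, 20, 25]
Count of internal (non-leaf) nodes: 5


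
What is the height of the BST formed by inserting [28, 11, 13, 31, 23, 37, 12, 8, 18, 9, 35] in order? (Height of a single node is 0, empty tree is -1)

Insertion order: [28, 11, 13, 31, 23, 37, 12, 8, 18, 9, 35]
Tree (level-order array): [28, 11, 31, 8, 13, None, 37, None, 9, 12, 23, 35, None, None, None, None, None, 18]
Compute height bottom-up (empty subtree = -1):
  height(9) = 1 + max(-1, -1) = 0
  height(8) = 1 + max(-1, 0) = 1
  height(12) = 1 + max(-1, -1) = 0
  height(18) = 1 + max(-1, -1) = 0
  height(23) = 1 + max(0, -1) = 1
  height(13) = 1 + max(0, 1) = 2
  height(11) = 1 + max(1, 2) = 3
  height(35) = 1 + max(-1, -1) = 0
  height(37) = 1 + max(0, -1) = 1
  height(31) = 1 + max(-1, 1) = 2
  height(28) = 1 + max(3, 2) = 4
Height = 4


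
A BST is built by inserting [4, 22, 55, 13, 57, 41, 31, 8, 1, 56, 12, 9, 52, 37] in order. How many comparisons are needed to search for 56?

Search path for 56: 4 -> 22 -> 55 -> 57 -> 56
Found: True
Comparisons: 5


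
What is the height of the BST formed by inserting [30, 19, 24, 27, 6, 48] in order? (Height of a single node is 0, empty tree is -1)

Insertion order: [30, 19, 24, 27, 6, 48]
Tree (level-order array): [30, 19, 48, 6, 24, None, None, None, None, None, 27]
Compute height bottom-up (empty subtree = -1):
  height(6) = 1 + max(-1, -1) = 0
  height(27) = 1 + max(-1, -1) = 0
  height(24) = 1 + max(-1, 0) = 1
  height(19) = 1 + max(0, 1) = 2
  height(48) = 1 + max(-1, -1) = 0
  height(30) = 1 + max(2, 0) = 3
Height = 3


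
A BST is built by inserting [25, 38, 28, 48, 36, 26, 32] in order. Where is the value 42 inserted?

Starting tree (level order): [25, None, 38, 28, 48, 26, 36, None, None, None, None, 32]
Insertion path: 25 -> 38 -> 48
Result: insert 42 as left child of 48
Final tree (level order): [25, None, 38, 28, 48, 26, 36, 42, None, None, None, 32]


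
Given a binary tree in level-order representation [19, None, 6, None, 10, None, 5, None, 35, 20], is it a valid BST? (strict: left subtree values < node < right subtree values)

Level-order array: [19, None, 6, None, 10, None, 5, None, 35, 20]
Validate using subtree bounds (lo, hi): at each node, require lo < value < hi,
then recurse left with hi=value and right with lo=value.
Preorder trace (stopping at first violation):
  at node 19 with bounds (-inf, +inf): OK
  at node 6 with bounds (19, +inf): VIOLATION
Node 6 violates its bound: not (19 < 6 < +inf).
Result: Not a valid BST


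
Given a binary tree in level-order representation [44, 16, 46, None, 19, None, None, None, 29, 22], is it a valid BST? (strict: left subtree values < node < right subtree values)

Level-order array: [44, 16, 46, None, 19, None, None, None, 29, 22]
Validate using subtree bounds (lo, hi): at each node, require lo < value < hi,
then recurse left with hi=value and right with lo=value.
Preorder trace (stopping at first violation):
  at node 44 with bounds (-inf, +inf): OK
  at node 16 with bounds (-inf, 44): OK
  at node 19 with bounds (16, 44): OK
  at node 29 with bounds (19, 44): OK
  at node 22 with bounds (19, 29): OK
  at node 46 with bounds (44, +inf): OK
No violation found at any node.
Result: Valid BST


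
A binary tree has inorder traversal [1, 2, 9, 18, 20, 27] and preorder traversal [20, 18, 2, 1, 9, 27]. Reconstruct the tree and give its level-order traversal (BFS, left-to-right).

Inorder:  [1, 2, 9, 18, 20, 27]
Preorder: [20, 18, 2, 1, 9, 27]
Algorithm: preorder visits root first, so consume preorder in order;
for each root, split the current inorder slice at that value into
left-subtree inorder and right-subtree inorder, then recurse.
Recursive splits:
  root=20; inorder splits into left=[1, 2, 9, 18], right=[27]
  root=18; inorder splits into left=[1, 2, 9], right=[]
  root=2; inorder splits into left=[1], right=[9]
  root=1; inorder splits into left=[], right=[]
  root=9; inorder splits into left=[], right=[]
  root=27; inorder splits into left=[], right=[]
Reconstructed level-order: [20, 18, 27, 2, 1, 9]
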